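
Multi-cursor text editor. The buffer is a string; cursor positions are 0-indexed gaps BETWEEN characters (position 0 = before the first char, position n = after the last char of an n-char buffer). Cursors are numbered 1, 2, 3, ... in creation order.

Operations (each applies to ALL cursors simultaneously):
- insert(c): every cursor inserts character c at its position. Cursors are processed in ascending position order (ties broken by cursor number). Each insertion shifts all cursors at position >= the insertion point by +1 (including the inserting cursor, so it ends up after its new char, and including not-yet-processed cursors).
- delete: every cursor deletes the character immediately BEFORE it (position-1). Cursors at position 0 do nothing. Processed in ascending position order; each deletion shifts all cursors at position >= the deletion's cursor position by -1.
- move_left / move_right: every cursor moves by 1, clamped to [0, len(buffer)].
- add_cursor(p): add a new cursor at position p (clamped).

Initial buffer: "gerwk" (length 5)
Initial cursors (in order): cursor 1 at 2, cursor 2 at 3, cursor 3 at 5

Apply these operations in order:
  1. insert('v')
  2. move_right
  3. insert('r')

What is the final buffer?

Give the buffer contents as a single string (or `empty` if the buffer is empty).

Answer: gevrrvwrkvr

Derivation:
After op 1 (insert('v')): buffer="gevrvwkv" (len 8), cursors c1@3 c2@5 c3@8, authorship ..1.2..3
After op 2 (move_right): buffer="gevrvwkv" (len 8), cursors c1@4 c2@6 c3@8, authorship ..1.2..3
After op 3 (insert('r')): buffer="gevrrvwrkvr" (len 11), cursors c1@5 c2@8 c3@11, authorship ..1.12.2.33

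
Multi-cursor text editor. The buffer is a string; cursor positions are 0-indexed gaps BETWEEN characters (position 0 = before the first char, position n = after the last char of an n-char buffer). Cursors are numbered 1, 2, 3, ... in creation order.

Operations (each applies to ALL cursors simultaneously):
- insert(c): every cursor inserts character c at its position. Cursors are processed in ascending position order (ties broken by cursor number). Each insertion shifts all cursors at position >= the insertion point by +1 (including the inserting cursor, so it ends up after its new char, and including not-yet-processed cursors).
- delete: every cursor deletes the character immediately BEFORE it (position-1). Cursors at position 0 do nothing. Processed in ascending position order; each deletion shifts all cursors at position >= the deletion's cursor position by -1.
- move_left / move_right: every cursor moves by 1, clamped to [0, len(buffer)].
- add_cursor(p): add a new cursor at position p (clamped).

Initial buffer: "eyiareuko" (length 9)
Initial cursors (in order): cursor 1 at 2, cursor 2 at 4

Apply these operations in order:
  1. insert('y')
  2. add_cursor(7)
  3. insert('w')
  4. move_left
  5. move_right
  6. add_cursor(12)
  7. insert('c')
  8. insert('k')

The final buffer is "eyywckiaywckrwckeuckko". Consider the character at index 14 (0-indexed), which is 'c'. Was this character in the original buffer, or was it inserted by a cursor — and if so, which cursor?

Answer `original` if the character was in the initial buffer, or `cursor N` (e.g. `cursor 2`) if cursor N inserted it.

After op 1 (insert('y')): buffer="eyyiayreuko" (len 11), cursors c1@3 c2@6, authorship ..1..2.....
After op 2 (add_cursor(7)): buffer="eyyiayreuko" (len 11), cursors c1@3 c2@6 c3@7, authorship ..1..2.....
After op 3 (insert('w')): buffer="eyywiaywrweuko" (len 14), cursors c1@4 c2@8 c3@10, authorship ..11..22.3....
After op 4 (move_left): buffer="eyywiaywrweuko" (len 14), cursors c1@3 c2@7 c3@9, authorship ..11..22.3....
After op 5 (move_right): buffer="eyywiaywrweuko" (len 14), cursors c1@4 c2@8 c3@10, authorship ..11..22.3....
After op 6 (add_cursor(12)): buffer="eyywiaywrweuko" (len 14), cursors c1@4 c2@8 c3@10 c4@12, authorship ..11..22.3....
After op 7 (insert('c')): buffer="eyywciaywcrwceucko" (len 18), cursors c1@5 c2@10 c3@13 c4@16, authorship ..111..222.33..4..
After op 8 (insert('k')): buffer="eyywckiaywckrwckeuckko" (len 22), cursors c1@6 c2@12 c3@16 c4@20, authorship ..1111..2222.333..44..
Authorship (.=original, N=cursor N): . . 1 1 1 1 . . 2 2 2 2 . 3 3 3 . . 4 4 . .
Index 14: author = 3

Answer: cursor 3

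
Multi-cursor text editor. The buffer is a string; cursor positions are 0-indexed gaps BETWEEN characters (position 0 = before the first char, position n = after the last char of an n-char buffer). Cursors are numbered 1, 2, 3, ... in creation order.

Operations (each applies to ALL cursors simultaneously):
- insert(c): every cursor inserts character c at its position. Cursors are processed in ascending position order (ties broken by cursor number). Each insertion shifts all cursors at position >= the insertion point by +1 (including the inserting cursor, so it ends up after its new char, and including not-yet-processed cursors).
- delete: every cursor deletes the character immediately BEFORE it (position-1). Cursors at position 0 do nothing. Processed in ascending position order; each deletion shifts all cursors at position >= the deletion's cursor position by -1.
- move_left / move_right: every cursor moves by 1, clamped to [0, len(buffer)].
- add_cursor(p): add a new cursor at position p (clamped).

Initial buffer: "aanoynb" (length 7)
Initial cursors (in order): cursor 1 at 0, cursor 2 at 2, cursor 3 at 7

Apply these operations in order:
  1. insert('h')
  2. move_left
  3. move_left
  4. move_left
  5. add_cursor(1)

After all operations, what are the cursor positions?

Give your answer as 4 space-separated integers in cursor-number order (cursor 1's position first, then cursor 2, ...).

Answer: 0 1 7 1

Derivation:
After op 1 (insert('h')): buffer="haahnoynbh" (len 10), cursors c1@1 c2@4 c3@10, authorship 1..2.....3
After op 2 (move_left): buffer="haahnoynbh" (len 10), cursors c1@0 c2@3 c3@9, authorship 1..2.....3
After op 3 (move_left): buffer="haahnoynbh" (len 10), cursors c1@0 c2@2 c3@8, authorship 1..2.....3
After op 4 (move_left): buffer="haahnoynbh" (len 10), cursors c1@0 c2@1 c3@7, authorship 1..2.....3
After op 5 (add_cursor(1)): buffer="haahnoynbh" (len 10), cursors c1@0 c2@1 c4@1 c3@7, authorship 1..2.....3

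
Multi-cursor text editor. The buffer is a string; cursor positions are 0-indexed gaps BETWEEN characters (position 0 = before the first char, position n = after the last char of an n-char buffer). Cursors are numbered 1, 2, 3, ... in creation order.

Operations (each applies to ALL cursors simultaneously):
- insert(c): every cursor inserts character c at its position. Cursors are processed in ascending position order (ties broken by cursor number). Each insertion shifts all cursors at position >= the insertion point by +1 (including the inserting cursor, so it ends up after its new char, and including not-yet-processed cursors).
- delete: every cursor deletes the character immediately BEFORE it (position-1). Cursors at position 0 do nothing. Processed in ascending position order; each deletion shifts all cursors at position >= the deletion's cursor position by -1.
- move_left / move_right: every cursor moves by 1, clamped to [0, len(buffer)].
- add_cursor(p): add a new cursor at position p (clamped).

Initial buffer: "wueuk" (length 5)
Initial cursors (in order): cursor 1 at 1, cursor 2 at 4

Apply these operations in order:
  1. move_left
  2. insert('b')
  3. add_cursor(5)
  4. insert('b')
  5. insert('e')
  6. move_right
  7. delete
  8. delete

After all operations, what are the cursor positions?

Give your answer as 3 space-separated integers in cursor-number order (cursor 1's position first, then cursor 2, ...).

Answer: 2 6 6

Derivation:
After op 1 (move_left): buffer="wueuk" (len 5), cursors c1@0 c2@3, authorship .....
After op 2 (insert('b')): buffer="bwuebuk" (len 7), cursors c1@1 c2@5, authorship 1...2..
After op 3 (add_cursor(5)): buffer="bwuebuk" (len 7), cursors c1@1 c2@5 c3@5, authorship 1...2..
After op 4 (insert('b')): buffer="bbwuebbbuk" (len 10), cursors c1@2 c2@8 c3@8, authorship 11...223..
After op 5 (insert('e')): buffer="bbewuebbbeeuk" (len 13), cursors c1@3 c2@11 c3@11, authorship 111...22323..
After op 6 (move_right): buffer="bbewuebbbeeuk" (len 13), cursors c1@4 c2@12 c3@12, authorship 111...22323..
After op 7 (delete): buffer="bbeuebbbek" (len 10), cursors c1@3 c2@9 c3@9, authorship 111..2232.
After op 8 (delete): buffer="bbuebbk" (len 7), cursors c1@2 c2@6 c3@6, authorship 11..22.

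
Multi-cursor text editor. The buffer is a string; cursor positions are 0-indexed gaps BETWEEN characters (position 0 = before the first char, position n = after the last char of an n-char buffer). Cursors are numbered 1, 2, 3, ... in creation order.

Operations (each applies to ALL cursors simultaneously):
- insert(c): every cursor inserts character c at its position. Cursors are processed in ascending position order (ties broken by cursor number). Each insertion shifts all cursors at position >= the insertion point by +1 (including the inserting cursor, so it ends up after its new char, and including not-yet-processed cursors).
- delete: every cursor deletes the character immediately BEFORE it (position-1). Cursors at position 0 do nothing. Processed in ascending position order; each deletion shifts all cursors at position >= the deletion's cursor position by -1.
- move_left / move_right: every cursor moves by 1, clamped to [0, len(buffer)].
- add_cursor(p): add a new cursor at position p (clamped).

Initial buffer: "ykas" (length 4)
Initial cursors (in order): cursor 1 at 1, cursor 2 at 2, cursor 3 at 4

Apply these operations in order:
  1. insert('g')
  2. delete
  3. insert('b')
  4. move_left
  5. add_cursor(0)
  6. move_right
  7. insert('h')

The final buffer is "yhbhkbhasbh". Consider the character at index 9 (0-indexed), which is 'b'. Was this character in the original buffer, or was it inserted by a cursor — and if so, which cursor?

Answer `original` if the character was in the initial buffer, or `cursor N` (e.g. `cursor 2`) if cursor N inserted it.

Answer: cursor 3

Derivation:
After op 1 (insert('g')): buffer="ygkgasg" (len 7), cursors c1@2 c2@4 c3@7, authorship .1.2..3
After op 2 (delete): buffer="ykas" (len 4), cursors c1@1 c2@2 c3@4, authorship ....
After op 3 (insert('b')): buffer="ybkbasb" (len 7), cursors c1@2 c2@4 c3@7, authorship .1.2..3
After op 4 (move_left): buffer="ybkbasb" (len 7), cursors c1@1 c2@3 c3@6, authorship .1.2..3
After op 5 (add_cursor(0)): buffer="ybkbasb" (len 7), cursors c4@0 c1@1 c2@3 c3@6, authorship .1.2..3
After op 6 (move_right): buffer="ybkbasb" (len 7), cursors c4@1 c1@2 c2@4 c3@7, authorship .1.2..3
After op 7 (insert('h')): buffer="yhbhkbhasbh" (len 11), cursors c4@2 c1@4 c2@7 c3@11, authorship .411.22..33
Authorship (.=original, N=cursor N): . 4 1 1 . 2 2 . . 3 3
Index 9: author = 3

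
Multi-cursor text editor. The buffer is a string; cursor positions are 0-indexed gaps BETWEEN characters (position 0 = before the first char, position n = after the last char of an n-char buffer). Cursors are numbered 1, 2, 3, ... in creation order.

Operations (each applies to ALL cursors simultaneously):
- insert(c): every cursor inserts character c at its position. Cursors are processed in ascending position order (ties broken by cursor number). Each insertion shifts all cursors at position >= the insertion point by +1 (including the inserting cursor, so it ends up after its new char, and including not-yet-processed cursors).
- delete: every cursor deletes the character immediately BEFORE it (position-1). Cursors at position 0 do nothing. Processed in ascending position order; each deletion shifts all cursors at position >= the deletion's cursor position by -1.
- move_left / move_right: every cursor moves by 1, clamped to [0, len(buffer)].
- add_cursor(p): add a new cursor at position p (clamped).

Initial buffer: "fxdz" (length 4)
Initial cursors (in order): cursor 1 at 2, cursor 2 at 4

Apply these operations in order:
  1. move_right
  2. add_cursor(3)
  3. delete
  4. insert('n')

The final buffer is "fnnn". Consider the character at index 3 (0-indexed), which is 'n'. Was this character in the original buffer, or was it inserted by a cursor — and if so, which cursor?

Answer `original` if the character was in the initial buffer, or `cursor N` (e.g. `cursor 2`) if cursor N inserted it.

After op 1 (move_right): buffer="fxdz" (len 4), cursors c1@3 c2@4, authorship ....
After op 2 (add_cursor(3)): buffer="fxdz" (len 4), cursors c1@3 c3@3 c2@4, authorship ....
After op 3 (delete): buffer="f" (len 1), cursors c1@1 c2@1 c3@1, authorship .
After op 4 (insert('n')): buffer="fnnn" (len 4), cursors c1@4 c2@4 c3@4, authorship .123
Authorship (.=original, N=cursor N): . 1 2 3
Index 3: author = 3

Answer: cursor 3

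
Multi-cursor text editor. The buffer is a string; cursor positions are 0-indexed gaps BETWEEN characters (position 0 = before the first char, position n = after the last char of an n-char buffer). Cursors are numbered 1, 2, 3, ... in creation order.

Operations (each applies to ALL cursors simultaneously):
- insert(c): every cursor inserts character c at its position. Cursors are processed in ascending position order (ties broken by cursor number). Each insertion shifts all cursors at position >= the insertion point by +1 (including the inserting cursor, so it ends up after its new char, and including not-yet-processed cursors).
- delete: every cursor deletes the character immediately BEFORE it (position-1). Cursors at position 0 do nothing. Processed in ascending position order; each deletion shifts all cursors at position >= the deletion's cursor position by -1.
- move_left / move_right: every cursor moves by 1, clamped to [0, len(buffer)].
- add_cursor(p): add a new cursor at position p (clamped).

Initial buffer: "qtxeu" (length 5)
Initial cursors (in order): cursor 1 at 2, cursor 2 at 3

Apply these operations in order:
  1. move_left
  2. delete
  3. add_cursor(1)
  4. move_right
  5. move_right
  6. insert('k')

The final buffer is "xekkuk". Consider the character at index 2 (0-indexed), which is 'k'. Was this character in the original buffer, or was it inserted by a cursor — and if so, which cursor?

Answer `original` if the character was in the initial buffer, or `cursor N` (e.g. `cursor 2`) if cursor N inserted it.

Answer: cursor 1

Derivation:
After op 1 (move_left): buffer="qtxeu" (len 5), cursors c1@1 c2@2, authorship .....
After op 2 (delete): buffer="xeu" (len 3), cursors c1@0 c2@0, authorship ...
After op 3 (add_cursor(1)): buffer="xeu" (len 3), cursors c1@0 c2@0 c3@1, authorship ...
After op 4 (move_right): buffer="xeu" (len 3), cursors c1@1 c2@1 c3@2, authorship ...
After op 5 (move_right): buffer="xeu" (len 3), cursors c1@2 c2@2 c3@3, authorship ...
After op 6 (insert('k')): buffer="xekkuk" (len 6), cursors c1@4 c2@4 c3@6, authorship ..12.3
Authorship (.=original, N=cursor N): . . 1 2 . 3
Index 2: author = 1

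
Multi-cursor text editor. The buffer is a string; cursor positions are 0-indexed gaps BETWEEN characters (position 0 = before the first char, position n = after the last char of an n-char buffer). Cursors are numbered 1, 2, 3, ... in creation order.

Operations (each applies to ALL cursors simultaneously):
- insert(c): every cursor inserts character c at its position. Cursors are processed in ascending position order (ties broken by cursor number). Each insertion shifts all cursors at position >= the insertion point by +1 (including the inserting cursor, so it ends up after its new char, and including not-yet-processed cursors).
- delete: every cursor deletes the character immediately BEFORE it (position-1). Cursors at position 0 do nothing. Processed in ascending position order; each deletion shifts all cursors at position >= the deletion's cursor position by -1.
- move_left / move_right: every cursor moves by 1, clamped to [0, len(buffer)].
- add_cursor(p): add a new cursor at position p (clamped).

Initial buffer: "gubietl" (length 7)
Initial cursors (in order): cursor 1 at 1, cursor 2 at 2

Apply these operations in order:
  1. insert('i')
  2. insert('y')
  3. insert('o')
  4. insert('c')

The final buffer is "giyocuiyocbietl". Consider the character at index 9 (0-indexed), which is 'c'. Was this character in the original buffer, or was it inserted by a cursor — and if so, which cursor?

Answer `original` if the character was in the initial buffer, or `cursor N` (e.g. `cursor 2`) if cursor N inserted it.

After op 1 (insert('i')): buffer="giuibietl" (len 9), cursors c1@2 c2@4, authorship .1.2.....
After op 2 (insert('y')): buffer="giyuiybietl" (len 11), cursors c1@3 c2@6, authorship .11.22.....
After op 3 (insert('o')): buffer="giyouiyobietl" (len 13), cursors c1@4 c2@8, authorship .111.222.....
After op 4 (insert('c')): buffer="giyocuiyocbietl" (len 15), cursors c1@5 c2@10, authorship .1111.2222.....
Authorship (.=original, N=cursor N): . 1 1 1 1 . 2 2 2 2 . . . . .
Index 9: author = 2

Answer: cursor 2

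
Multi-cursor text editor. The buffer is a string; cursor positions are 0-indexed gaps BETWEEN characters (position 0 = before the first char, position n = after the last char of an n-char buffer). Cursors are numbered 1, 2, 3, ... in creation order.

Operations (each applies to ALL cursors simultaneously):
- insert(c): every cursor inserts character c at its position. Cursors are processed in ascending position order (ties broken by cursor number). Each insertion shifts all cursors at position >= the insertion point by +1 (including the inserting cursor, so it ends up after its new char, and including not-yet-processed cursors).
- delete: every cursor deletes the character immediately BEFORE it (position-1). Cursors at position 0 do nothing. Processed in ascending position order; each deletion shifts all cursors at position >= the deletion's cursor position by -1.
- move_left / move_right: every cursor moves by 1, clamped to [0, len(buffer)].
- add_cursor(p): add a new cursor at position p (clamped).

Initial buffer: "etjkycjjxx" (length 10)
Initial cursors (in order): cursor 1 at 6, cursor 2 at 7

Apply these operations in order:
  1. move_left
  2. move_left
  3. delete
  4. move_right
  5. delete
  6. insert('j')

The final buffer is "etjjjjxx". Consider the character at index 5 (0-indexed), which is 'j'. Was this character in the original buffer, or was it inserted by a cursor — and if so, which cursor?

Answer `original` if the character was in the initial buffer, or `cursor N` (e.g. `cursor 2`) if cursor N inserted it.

Answer: original

Derivation:
After op 1 (move_left): buffer="etjkycjjxx" (len 10), cursors c1@5 c2@6, authorship ..........
After op 2 (move_left): buffer="etjkycjjxx" (len 10), cursors c1@4 c2@5, authorship ..........
After op 3 (delete): buffer="etjcjjxx" (len 8), cursors c1@3 c2@3, authorship ........
After op 4 (move_right): buffer="etjcjjxx" (len 8), cursors c1@4 c2@4, authorship ........
After op 5 (delete): buffer="etjjxx" (len 6), cursors c1@2 c2@2, authorship ......
After op 6 (insert('j')): buffer="etjjjjxx" (len 8), cursors c1@4 c2@4, authorship ..12....
Authorship (.=original, N=cursor N): . . 1 2 . . . .
Index 5: author = original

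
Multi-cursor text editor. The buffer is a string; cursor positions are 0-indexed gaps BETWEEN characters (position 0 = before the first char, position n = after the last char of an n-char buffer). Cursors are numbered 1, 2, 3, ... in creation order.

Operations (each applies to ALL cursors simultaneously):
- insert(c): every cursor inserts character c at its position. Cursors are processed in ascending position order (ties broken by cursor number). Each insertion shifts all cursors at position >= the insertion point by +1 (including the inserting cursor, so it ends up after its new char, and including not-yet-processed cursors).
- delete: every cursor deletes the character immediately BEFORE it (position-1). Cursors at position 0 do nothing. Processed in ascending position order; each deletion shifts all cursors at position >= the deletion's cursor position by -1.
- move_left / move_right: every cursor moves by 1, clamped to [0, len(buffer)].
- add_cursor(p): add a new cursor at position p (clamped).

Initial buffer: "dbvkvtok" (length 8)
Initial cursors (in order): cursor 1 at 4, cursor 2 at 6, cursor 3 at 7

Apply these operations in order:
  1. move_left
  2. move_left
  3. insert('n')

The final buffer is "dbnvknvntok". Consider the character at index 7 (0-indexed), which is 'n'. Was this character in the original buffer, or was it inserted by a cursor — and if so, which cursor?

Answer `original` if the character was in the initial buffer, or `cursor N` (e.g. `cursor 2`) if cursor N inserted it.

After op 1 (move_left): buffer="dbvkvtok" (len 8), cursors c1@3 c2@5 c3@6, authorship ........
After op 2 (move_left): buffer="dbvkvtok" (len 8), cursors c1@2 c2@4 c3@5, authorship ........
After op 3 (insert('n')): buffer="dbnvknvntok" (len 11), cursors c1@3 c2@6 c3@8, authorship ..1..2.3...
Authorship (.=original, N=cursor N): . . 1 . . 2 . 3 . . .
Index 7: author = 3

Answer: cursor 3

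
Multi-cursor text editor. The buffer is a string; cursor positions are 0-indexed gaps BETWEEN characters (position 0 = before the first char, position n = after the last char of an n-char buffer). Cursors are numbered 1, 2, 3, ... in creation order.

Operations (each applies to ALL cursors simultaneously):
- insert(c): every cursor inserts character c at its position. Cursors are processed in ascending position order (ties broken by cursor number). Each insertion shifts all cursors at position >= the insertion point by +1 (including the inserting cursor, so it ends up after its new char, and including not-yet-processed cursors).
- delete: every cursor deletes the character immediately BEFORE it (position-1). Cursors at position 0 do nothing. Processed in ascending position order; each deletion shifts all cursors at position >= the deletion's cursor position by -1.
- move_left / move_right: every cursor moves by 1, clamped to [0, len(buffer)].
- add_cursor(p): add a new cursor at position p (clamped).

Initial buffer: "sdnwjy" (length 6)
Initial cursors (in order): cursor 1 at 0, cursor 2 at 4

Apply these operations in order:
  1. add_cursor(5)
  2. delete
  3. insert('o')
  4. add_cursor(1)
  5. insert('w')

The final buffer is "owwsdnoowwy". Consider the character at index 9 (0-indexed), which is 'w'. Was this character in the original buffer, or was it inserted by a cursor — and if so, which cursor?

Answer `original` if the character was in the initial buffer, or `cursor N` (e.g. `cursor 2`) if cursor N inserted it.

Answer: cursor 3

Derivation:
After op 1 (add_cursor(5)): buffer="sdnwjy" (len 6), cursors c1@0 c2@4 c3@5, authorship ......
After op 2 (delete): buffer="sdny" (len 4), cursors c1@0 c2@3 c3@3, authorship ....
After op 3 (insert('o')): buffer="osdnooy" (len 7), cursors c1@1 c2@6 c3@6, authorship 1...23.
After op 4 (add_cursor(1)): buffer="osdnooy" (len 7), cursors c1@1 c4@1 c2@6 c3@6, authorship 1...23.
After op 5 (insert('w')): buffer="owwsdnoowwy" (len 11), cursors c1@3 c4@3 c2@10 c3@10, authorship 114...2323.
Authorship (.=original, N=cursor N): 1 1 4 . . . 2 3 2 3 .
Index 9: author = 3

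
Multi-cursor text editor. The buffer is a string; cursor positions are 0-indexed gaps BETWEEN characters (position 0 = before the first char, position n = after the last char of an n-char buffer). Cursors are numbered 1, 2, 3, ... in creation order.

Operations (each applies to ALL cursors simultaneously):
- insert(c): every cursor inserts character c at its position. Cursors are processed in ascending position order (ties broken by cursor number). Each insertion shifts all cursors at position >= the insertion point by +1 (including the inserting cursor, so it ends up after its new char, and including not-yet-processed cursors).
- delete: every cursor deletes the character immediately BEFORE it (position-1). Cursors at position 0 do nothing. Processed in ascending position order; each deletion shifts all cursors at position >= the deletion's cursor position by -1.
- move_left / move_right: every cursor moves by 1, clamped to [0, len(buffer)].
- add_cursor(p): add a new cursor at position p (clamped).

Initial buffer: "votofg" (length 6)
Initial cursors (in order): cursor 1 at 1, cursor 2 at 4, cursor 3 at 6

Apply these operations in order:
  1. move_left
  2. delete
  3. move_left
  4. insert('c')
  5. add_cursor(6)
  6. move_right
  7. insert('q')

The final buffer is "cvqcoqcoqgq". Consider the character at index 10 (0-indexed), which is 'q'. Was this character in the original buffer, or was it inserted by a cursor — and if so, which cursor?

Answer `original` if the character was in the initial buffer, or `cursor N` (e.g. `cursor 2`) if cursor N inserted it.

Answer: cursor 4

Derivation:
After op 1 (move_left): buffer="votofg" (len 6), cursors c1@0 c2@3 c3@5, authorship ......
After op 2 (delete): buffer="voog" (len 4), cursors c1@0 c2@2 c3@3, authorship ....
After op 3 (move_left): buffer="voog" (len 4), cursors c1@0 c2@1 c3@2, authorship ....
After op 4 (insert('c')): buffer="cvcocog" (len 7), cursors c1@1 c2@3 c3@5, authorship 1.2.3..
After op 5 (add_cursor(6)): buffer="cvcocog" (len 7), cursors c1@1 c2@3 c3@5 c4@6, authorship 1.2.3..
After op 6 (move_right): buffer="cvcocog" (len 7), cursors c1@2 c2@4 c3@6 c4@7, authorship 1.2.3..
After op 7 (insert('q')): buffer="cvqcoqcoqgq" (len 11), cursors c1@3 c2@6 c3@9 c4@11, authorship 1.12.23.3.4
Authorship (.=original, N=cursor N): 1 . 1 2 . 2 3 . 3 . 4
Index 10: author = 4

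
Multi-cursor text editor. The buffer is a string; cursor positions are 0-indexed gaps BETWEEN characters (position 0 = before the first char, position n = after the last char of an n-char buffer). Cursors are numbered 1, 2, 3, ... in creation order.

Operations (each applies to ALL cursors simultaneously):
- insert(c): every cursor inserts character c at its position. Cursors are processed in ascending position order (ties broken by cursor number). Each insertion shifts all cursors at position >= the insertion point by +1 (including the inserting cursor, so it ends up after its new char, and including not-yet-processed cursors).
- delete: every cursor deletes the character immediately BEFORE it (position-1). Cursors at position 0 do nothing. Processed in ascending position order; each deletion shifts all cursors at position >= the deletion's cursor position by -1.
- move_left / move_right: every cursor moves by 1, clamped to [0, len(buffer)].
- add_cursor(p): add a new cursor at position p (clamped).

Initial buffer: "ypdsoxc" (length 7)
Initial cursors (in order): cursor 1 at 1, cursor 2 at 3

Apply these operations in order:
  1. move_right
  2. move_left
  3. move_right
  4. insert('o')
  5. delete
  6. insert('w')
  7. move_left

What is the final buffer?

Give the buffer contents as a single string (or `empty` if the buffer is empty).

Answer: ypwdswoxc

Derivation:
After op 1 (move_right): buffer="ypdsoxc" (len 7), cursors c1@2 c2@4, authorship .......
After op 2 (move_left): buffer="ypdsoxc" (len 7), cursors c1@1 c2@3, authorship .......
After op 3 (move_right): buffer="ypdsoxc" (len 7), cursors c1@2 c2@4, authorship .......
After op 4 (insert('o')): buffer="ypodsooxc" (len 9), cursors c1@3 c2@6, authorship ..1..2...
After op 5 (delete): buffer="ypdsoxc" (len 7), cursors c1@2 c2@4, authorship .......
After op 6 (insert('w')): buffer="ypwdswoxc" (len 9), cursors c1@3 c2@6, authorship ..1..2...
After op 7 (move_left): buffer="ypwdswoxc" (len 9), cursors c1@2 c2@5, authorship ..1..2...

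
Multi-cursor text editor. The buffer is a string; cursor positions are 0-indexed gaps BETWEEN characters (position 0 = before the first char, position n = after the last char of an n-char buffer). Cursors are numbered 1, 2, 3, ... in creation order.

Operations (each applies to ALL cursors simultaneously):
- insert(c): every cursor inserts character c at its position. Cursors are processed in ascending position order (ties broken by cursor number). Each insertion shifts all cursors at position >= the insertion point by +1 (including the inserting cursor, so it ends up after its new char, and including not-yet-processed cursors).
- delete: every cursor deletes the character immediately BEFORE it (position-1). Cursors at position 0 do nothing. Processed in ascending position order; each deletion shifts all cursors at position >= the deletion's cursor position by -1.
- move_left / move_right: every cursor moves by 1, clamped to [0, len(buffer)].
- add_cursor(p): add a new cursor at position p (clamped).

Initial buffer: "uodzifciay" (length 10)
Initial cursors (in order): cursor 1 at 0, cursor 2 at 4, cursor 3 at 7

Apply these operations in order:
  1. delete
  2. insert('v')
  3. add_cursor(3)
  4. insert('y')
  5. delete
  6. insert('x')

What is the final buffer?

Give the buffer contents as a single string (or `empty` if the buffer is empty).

After op 1 (delete): buffer="uodifiay" (len 8), cursors c1@0 c2@3 c3@5, authorship ........
After op 2 (insert('v')): buffer="vuodvifviay" (len 11), cursors c1@1 c2@5 c3@8, authorship 1...2..3...
After op 3 (add_cursor(3)): buffer="vuodvifviay" (len 11), cursors c1@1 c4@3 c2@5 c3@8, authorship 1...2..3...
After op 4 (insert('y')): buffer="vyuoydvyifvyiay" (len 15), cursors c1@2 c4@5 c2@8 c3@12, authorship 11..4.22..33...
After op 5 (delete): buffer="vuodvifviay" (len 11), cursors c1@1 c4@3 c2@5 c3@8, authorship 1...2..3...
After op 6 (insert('x')): buffer="vxuoxdvxifvxiay" (len 15), cursors c1@2 c4@5 c2@8 c3@12, authorship 11..4.22..33...

Answer: vxuoxdvxifvxiay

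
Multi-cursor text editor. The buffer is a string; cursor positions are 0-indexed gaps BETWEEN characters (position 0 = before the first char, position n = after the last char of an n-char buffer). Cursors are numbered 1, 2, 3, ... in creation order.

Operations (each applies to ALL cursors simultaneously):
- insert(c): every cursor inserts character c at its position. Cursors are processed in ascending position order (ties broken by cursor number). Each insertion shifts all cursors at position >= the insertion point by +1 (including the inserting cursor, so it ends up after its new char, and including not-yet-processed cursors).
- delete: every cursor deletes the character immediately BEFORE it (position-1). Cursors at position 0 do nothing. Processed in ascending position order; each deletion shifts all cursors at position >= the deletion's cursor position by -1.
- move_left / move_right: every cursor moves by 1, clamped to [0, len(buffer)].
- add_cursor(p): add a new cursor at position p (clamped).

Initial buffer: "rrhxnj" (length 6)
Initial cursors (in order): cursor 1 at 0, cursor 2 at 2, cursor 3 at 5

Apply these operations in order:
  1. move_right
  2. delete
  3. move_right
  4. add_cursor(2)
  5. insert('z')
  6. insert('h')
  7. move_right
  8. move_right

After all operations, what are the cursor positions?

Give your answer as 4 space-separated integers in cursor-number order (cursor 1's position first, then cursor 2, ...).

After op 1 (move_right): buffer="rrhxnj" (len 6), cursors c1@1 c2@3 c3@6, authorship ......
After op 2 (delete): buffer="rxn" (len 3), cursors c1@0 c2@1 c3@3, authorship ...
After op 3 (move_right): buffer="rxn" (len 3), cursors c1@1 c2@2 c3@3, authorship ...
After op 4 (add_cursor(2)): buffer="rxn" (len 3), cursors c1@1 c2@2 c4@2 c3@3, authorship ...
After op 5 (insert('z')): buffer="rzxzznz" (len 7), cursors c1@2 c2@5 c4@5 c3@7, authorship .1.24.3
After op 6 (insert('h')): buffer="rzhxzzhhnzh" (len 11), cursors c1@3 c2@8 c4@8 c3@11, authorship .11.2424.33
After op 7 (move_right): buffer="rzhxzzhhnzh" (len 11), cursors c1@4 c2@9 c4@9 c3@11, authorship .11.2424.33
After op 8 (move_right): buffer="rzhxzzhhnzh" (len 11), cursors c1@5 c2@10 c4@10 c3@11, authorship .11.2424.33

Answer: 5 10 11 10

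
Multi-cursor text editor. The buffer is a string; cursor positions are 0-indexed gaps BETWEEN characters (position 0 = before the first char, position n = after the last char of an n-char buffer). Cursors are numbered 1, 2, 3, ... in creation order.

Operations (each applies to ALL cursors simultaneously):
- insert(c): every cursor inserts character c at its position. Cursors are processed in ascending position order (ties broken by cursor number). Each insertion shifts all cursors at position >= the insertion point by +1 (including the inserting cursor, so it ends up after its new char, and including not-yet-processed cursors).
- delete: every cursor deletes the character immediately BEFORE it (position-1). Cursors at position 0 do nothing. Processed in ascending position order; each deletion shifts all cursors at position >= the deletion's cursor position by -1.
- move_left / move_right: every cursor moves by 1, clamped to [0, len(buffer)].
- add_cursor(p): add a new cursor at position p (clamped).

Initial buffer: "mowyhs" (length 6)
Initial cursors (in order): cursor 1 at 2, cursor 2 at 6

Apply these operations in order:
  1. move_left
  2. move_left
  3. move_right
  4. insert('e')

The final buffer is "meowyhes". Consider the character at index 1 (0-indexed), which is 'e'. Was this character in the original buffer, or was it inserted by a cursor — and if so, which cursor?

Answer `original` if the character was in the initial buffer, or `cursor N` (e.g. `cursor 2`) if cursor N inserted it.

Answer: cursor 1

Derivation:
After op 1 (move_left): buffer="mowyhs" (len 6), cursors c1@1 c2@5, authorship ......
After op 2 (move_left): buffer="mowyhs" (len 6), cursors c1@0 c2@4, authorship ......
After op 3 (move_right): buffer="mowyhs" (len 6), cursors c1@1 c2@5, authorship ......
After op 4 (insert('e')): buffer="meowyhes" (len 8), cursors c1@2 c2@7, authorship .1....2.
Authorship (.=original, N=cursor N): . 1 . . . . 2 .
Index 1: author = 1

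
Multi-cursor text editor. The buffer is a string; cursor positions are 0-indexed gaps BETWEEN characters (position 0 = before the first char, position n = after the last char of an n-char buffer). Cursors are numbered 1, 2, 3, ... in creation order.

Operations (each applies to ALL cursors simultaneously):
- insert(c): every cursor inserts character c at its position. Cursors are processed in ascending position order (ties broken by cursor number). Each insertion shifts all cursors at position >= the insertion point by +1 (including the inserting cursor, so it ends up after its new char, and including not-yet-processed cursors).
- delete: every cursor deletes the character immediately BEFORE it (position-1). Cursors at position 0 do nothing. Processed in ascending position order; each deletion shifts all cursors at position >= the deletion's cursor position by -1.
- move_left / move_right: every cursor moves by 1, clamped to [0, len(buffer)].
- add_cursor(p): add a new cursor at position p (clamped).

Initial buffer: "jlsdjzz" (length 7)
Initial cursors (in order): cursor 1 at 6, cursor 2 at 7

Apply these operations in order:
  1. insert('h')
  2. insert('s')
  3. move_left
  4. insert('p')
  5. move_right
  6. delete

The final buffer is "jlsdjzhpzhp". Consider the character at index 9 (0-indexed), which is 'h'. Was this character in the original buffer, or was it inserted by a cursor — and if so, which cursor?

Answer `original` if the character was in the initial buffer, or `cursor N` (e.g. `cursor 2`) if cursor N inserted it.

After op 1 (insert('h')): buffer="jlsdjzhzh" (len 9), cursors c1@7 c2@9, authorship ......1.2
After op 2 (insert('s')): buffer="jlsdjzhszhs" (len 11), cursors c1@8 c2@11, authorship ......11.22
After op 3 (move_left): buffer="jlsdjzhszhs" (len 11), cursors c1@7 c2@10, authorship ......11.22
After op 4 (insert('p')): buffer="jlsdjzhpszhps" (len 13), cursors c1@8 c2@12, authorship ......111.222
After op 5 (move_right): buffer="jlsdjzhpszhps" (len 13), cursors c1@9 c2@13, authorship ......111.222
After op 6 (delete): buffer="jlsdjzhpzhp" (len 11), cursors c1@8 c2@11, authorship ......11.22
Authorship (.=original, N=cursor N): . . . . . . 1 1 . 2 2
Index 9: author = 2

Answer: cursor 2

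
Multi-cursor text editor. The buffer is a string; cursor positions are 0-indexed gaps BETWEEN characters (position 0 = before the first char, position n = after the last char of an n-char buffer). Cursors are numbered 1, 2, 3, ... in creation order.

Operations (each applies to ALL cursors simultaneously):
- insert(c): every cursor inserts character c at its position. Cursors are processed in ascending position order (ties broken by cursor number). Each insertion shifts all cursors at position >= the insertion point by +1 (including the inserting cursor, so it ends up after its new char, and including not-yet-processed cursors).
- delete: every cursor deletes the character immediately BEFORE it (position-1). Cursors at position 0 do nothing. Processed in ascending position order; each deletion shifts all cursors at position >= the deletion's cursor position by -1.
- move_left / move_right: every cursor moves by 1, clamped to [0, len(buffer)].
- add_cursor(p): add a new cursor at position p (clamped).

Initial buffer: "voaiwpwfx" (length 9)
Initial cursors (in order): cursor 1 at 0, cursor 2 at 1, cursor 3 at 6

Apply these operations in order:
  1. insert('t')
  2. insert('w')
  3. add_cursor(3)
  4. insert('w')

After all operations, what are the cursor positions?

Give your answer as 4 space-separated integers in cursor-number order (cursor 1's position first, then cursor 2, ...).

After op 1 (insert('t')): buffer="tvtoaiwptwfx" (len 12), cursors c1@1 c2@3 c3@9, authorship 1.2.....3...
After op 2 (insert('w')): buffer="twvtwoaiwptwwfx" (len 15), cursors c1@2 c2@5 c3@12, authorship 11.22.....33...
After op 3 (add_cursor(3)): buffer="twvtwoaiwptwwfx" (len 15), cursors c1@2 c4@3 c2@5 c3@12, authorship 11.22.....33...
After op 4 (insert('w')): buffer="twwvwtwwoaiwptwwwfx" (len 19), cursors c1@3 c4@5 c2@8 c3@16, authorship 111.4222.....333...

Answer: 3 8 16 5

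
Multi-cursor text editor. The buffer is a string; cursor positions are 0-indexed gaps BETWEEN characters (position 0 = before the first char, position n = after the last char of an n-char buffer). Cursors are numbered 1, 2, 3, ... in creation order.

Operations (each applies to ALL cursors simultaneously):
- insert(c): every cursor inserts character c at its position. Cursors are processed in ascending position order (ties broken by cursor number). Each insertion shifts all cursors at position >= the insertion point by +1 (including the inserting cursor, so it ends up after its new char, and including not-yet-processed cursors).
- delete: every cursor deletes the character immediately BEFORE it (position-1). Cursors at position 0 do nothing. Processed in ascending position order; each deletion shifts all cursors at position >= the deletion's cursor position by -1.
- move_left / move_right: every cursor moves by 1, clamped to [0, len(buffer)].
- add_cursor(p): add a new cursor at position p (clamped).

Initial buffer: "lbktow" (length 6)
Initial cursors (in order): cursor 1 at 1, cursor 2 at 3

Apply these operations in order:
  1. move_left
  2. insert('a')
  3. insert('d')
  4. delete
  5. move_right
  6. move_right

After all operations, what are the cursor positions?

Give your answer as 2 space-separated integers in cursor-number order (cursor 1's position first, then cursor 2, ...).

After op 1 (move_left): buffer="lbktow" (len 6), cursors c1@0 c2@2, authorship ......
After op 2 (insert('a')): buffer="albaktow" (len 8), cursors c1@1 c2@4, authorship 1..2....
After op 3 (insert('d')): buffer="adlbadktow" (len 10), cursors c1@2 c2@6, authorship 11..22....
After op 4 (delete): buffer="albaktow" (len 8), cursors c1@1 c2@4, authorship 1..2....
After op 5 (move_right): buffer="albaktow" (len 8), cursors c1@2 c2@5, authorship 1..2....
After op 6 (move_right): buffer="albaktow" (len 8), cursors c1@3 c2@6, authorship 1..2....

Answer: 3 6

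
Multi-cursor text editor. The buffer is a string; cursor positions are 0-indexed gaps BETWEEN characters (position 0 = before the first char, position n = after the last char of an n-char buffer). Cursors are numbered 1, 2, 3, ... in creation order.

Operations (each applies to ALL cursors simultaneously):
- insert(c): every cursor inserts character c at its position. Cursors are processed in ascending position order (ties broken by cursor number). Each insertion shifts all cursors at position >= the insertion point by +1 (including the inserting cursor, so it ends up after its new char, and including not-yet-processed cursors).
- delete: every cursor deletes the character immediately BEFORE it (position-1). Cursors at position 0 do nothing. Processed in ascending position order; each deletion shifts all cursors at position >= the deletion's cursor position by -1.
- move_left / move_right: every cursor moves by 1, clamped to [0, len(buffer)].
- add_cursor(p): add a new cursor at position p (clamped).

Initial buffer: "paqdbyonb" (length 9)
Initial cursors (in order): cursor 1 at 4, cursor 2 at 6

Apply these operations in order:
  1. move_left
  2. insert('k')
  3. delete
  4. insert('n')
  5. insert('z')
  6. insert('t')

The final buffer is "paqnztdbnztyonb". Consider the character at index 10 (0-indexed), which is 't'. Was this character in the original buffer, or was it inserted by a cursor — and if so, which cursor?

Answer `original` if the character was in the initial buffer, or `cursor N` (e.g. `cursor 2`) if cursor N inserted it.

Answer: cursor 2

Derivation:
After op 1 (move_left): buffer="paqdbyonb" (len 9), cursors c1@3 c2@5, authorship .........
After op 2 (insert('k')): buffer="paqkdbkyonb" (len 11), cursors c1@4 c2@7, authorship ...1..2....
After op 3 (delete): buffer="paqdbyonb" (len 9), cursors c1@3 c2@5, authorship .........
After op 4 (insert('n')): buffer="paqndbnyonb" (len 11), cursors c1@4 c2@7, authorship ...1..2....
After op 5 (insert('z')): buffer="paqnzdbnzyonb" (len 13), cursors c1@5 c2@9, authorship ...11..22....
After op 6 (insert('t')): buffer="paqnztdbnztyonb" (len 15), cursors c1@6 c2@11, authorship ...111..222....
Authorship (.=original, N=cursor N): . . . 1 1 1 . . 2 2 2 . . . .
Index 10: author = 2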